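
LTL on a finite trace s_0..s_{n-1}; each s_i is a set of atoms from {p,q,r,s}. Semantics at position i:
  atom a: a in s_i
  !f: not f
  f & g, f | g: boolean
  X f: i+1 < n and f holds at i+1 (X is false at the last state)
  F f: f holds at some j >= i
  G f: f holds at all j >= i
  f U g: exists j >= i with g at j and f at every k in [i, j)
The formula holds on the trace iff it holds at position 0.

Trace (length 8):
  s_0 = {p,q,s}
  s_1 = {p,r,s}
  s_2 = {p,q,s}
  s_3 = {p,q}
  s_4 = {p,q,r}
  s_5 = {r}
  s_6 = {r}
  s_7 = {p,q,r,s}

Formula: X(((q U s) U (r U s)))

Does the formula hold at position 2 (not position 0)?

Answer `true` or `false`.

Answer: false

Derivation:
s_0={p,q,s}: X(((q U s) U (r U s)))=True ((q U s) U (r U s))=True (q U s)=True q=True s=True (r U s)=True r=False
s_1={p,r,s}: X(((q U s) U (r U s)))=True ((q U s) U (r U s))=True (q U s)=True q=False s=True (r U s)=True r=True
s_2={p,q,s}: X(((q U s) U (r U s)))=False ((q U s) U (r U s))=True (q U s)=True q=True s=True (r U s)=True r=False
s_3={p,q}: X(((q U s) U (r U s)))=True ((q U s) U (r U s))=False (q U s)=False q=True s=False (r U s)=False r=False
s_4={p,q,r}: X(((q U s) U (r U s)))=True ((q U s) U (r U s))=True (q U s)=False q=True s=False (r U s)=True r=True
s_5={r}: X(((q U s) U (r U s)))=True ((q U s) U (r U s))=True (q U s)=False q=False s=False (r U s)=True r=True
s_6={r}: X(((q U s) U (r U s)))=True ((q U s) U (r U s))=True (q U s)=False q=False s=False (r U s)=True r=True
s_7={p,q,r,s}: X(((q U s) U (r U s)))=False ((q U s) U (r U s))=True (q U s)=True q=True s=True (r U s)=True r=True
Evaluating at position 2: result = False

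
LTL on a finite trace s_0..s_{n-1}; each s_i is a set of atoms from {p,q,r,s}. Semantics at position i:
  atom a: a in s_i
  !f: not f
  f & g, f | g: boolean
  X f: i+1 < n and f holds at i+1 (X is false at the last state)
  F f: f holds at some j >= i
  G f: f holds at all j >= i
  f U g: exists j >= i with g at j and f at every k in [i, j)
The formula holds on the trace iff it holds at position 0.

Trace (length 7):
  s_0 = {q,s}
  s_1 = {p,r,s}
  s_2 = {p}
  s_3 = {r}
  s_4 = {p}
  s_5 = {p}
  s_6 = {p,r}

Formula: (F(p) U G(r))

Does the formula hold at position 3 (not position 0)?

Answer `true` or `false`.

s_0={q,s}: (F(p) U G(r))=True F(p)=True p=False G(r)=False r=False
s_1={p,r,s}: (F(p) U G(r))=True F(p)=True p=True G(r)=False r=True
s_2={p}: (F(p) U G(r))=True F(p)=True p=True G(r)=False r=False
s_3={r}: (F(p) U G(r))=True F(p)=True p=False G(r)=False r=True
s_4={p}: (F(p) U G(r))=True F(p)=True p=True G(r)=False r=False
s_5={p}: (F(p) U G(r))=True F(p)=True p=True G(r)=False r=False
s_6={p,r}: (F(p) U G(r))=True F(p)=True p=True G(r)=True r=True
Evaluating at position 3: result = True

Answer: true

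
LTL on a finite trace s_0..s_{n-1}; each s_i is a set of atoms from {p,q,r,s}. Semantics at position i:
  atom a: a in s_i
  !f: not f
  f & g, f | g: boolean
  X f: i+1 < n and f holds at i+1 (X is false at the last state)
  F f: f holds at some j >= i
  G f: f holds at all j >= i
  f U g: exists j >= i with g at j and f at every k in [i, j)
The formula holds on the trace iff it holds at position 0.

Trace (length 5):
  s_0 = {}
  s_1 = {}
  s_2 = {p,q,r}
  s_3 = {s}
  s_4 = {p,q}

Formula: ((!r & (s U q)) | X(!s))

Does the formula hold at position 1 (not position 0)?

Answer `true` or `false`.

Answer: true

Derivation:
s_0={}: ((!r & (s U q)) | X(!s))=True (!r & (s U q))=False !r=True r=False (s U q)=False s=False q=False X(!s)=True !s=True
s_1={}: ((!r & (s U q)) | X(!s))=True (!r & (s U q))=False !r=True r=False (s U q)=False s=False q=False X(!s)=True !s=True
s_2={p,q,r}: ((!r & (s U q)) | X(!s))=False (!r & (s U q))=False !r=False r=True (s U q)=True s=False q=True X(!s)=False !s=True
s_3={s}: ((!r & (s U q)) | X(!s))=True (!r & (s U q))=True !r=True r=False (s U q)=True s=True q=False X(!s)=True !s=False
s_4={p,q}: ((!r & (s U q)) | X(!s))=True (!r & (s U q))=True !r=True r=False (s U q)=True s=False q=True X(!s)=False !s=True
Evaluating at position 1: result = True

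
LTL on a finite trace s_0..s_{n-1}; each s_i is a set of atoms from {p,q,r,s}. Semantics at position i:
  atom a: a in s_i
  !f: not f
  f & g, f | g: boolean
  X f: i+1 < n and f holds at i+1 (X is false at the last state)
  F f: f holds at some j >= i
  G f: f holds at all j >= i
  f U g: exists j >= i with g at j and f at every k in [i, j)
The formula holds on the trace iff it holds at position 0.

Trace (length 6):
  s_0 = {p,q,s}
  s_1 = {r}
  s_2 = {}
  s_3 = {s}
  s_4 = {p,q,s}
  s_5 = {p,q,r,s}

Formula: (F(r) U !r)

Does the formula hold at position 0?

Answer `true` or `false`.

Answer: true

Derivation:
s_0={p,q,s}: (F(r) U !r)=True F(r)=True r=False !r=True
s_1={r}: (F(r) U !r)=True F(r)=True r=True !r=False
s_2={}: (F(r) U !r)=True F(r)=True r=False !r=True
s_3={s}: (F(r) U !r)=True F(r)=True r=False !r=True
s_4={p,q,s}: (F(r) U !r)=True F(r)=True r=False !r=True
s_5={p,q,r,s}: (F(r) U !r)=False F(r)=True r=True !r=False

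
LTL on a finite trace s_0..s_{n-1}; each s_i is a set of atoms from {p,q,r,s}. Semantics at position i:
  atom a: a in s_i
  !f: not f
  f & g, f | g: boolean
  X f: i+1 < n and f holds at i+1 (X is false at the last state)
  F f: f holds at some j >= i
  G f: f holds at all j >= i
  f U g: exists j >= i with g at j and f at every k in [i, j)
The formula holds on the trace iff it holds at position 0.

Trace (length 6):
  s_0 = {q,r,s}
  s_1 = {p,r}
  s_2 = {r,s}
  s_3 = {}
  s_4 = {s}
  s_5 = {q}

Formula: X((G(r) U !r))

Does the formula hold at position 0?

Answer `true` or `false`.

Answer: false

Derivation:
s_0={q,r,s}: X((G(r) U !r))=False (G(r) U !r)=False G(r)=False r=True !r=False
s_1={p,r}: X((G(r) U !r))=False (G(r) U !r)=False G(r)=False r=True !r=False
s_2={r,s}: X((G(r) U !r))=True (G(r) U !r)=False G(r)=False r=True !r=False
s_3={}: X((G(r) U !r))=True (G(r) U !r)=True G(r)=False r=False !r=True
s_4={s}: X((G(r) U !r))=True (G(r) U !r)=True G(r)=False r=False !r=True
s_5={q}: X((G(r) U !r))=False (G(r) U !r)=True G(r)=False r=False !r=True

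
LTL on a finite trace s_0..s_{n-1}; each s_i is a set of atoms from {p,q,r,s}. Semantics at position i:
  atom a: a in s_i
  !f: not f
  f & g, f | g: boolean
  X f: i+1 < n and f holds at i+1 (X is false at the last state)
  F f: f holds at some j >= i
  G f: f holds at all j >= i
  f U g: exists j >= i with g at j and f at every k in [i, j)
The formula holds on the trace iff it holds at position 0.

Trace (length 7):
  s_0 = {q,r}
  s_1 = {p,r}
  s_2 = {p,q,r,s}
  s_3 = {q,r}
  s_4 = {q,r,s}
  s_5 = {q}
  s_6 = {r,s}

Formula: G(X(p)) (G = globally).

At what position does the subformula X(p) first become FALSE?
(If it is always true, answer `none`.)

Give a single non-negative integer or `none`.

s_0={q,r}: X(p)=True p=False
s_1={p,r}: X(p)=True p=True
s_2={p,q,r,s}: X(p)=False p=True
s_3={q,r}: X(p)=False p=False
s_4={q,r,s}: X(p)=False p=False
s_5={q}: X(p)=False p=False
s_6={r,s}: X(p)=False p=False
G(X(p)) holds globally = False
First violation at position 2.

Answer: 2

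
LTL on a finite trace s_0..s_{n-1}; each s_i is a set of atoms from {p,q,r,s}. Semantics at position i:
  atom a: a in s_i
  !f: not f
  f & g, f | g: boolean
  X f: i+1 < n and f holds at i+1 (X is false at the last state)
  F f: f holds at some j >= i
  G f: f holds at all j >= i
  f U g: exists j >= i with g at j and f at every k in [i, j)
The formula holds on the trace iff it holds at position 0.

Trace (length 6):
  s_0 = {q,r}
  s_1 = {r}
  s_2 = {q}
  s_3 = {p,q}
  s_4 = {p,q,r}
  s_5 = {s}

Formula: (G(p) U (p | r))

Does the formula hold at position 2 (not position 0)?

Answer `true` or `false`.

s_0={q,r}: (G(p) U (p | r))=True G(p)=False p=False (p | r)=True r=True
s_1={r}: (G(p) U (p | r))=True G(p)=False p=False (p | r)=True r=True
s_2={q}: (G(p) U (p | r))=False G(p)=False p=False (p | r)=False r=False
s_3={p,q}: (G(p) U (p | r))=True G(p)=False p=True (p | r)=True r=False
s_4={p,q,r}: (G(p) U (p | r))=True G(p)=False p=True (p | r)=True r=True
s_5={s}: (G(p) U (p | r))=False G(p)=False p=False (p | r)=False r=False
Evaluating at position 2: result = False

Answer: false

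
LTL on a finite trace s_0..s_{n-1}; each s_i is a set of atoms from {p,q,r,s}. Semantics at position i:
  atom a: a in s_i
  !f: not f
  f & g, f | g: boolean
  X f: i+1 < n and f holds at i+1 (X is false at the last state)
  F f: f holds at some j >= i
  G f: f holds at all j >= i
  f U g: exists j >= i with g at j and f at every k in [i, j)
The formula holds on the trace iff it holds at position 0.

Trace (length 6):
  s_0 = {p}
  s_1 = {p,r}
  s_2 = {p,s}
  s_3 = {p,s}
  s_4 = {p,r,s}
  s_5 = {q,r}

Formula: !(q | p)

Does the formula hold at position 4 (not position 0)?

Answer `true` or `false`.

Answer: false

Derivation:
s_0={p}: !(q | p)=False (q | p)=True q=False p=True
s_1={p,r}: !(q | p)=False (q | p)=True q=False p=True
s_2={p,s}: !(q | p)=False (q | p)=True q=False p=True
s_3={p,s}: !(q | p)=False (q | p)=True q=False p=True
s_4={p,r,s}: !(q | p)=False (q | p)=True q=False p=True
s_5={q,r}: !(q | p)=False (q | p)=True q=True p=False
Evaluating at position 4: result = False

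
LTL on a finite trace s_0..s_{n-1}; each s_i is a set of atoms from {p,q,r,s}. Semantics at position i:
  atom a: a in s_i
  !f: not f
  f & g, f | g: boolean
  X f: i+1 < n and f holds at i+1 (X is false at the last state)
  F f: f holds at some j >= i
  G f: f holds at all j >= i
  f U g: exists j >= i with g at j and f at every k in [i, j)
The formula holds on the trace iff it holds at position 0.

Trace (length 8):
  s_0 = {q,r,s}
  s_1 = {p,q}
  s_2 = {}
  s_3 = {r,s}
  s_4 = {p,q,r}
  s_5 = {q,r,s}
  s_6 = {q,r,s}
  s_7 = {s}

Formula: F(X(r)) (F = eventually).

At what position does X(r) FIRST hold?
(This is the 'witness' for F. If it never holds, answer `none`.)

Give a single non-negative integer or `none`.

Answer: 2

Derivation:
s_0={q,r,s}: X(r)=False r=True
s_1={p,q}: X(r)=False r=False
s_2={}: X(r)=True r=False
s_3={r,s}: X(r)=True r=True
s_4={p,q,r}: X(r)=True r=True
s_5={q,r,s}: X(r)=True r=True
s_6={q,r,s}: X(r)=False r=True
s_7={s}: X(r)=False r=False
F(X(r)) holds; first witness at position 2.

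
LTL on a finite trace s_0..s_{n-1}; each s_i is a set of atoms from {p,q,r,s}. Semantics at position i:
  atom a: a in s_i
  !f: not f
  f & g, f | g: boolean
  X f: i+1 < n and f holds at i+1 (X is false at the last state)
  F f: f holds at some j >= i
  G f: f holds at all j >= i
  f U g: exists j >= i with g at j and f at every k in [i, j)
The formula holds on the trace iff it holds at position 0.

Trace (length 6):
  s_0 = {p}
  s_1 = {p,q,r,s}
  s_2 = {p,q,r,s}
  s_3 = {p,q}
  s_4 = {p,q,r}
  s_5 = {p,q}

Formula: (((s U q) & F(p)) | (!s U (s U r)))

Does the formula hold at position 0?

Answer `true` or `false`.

Answer: true

Derivation:
s_0={p}: (((s U q) & F(p)) | (!s U (s U r)))=True ((s U q) & F(p))=False (s U q)=False s=False q=False F(p)=True p=True (!s U (s U r))=True !s=True (s U r)=False r=False
s_1={p,q,r,s}: (((s U q) & F(p)) | (!s U (s U r)))=True ((s U q) & F(p))=True (s U q)=True s=True q=True F(p)=True p=True (!s U (s U r))=True !s=False (s U r)=True r=True
s_2={p,q,r,s}: (((s U q) & F(p)) | (!s U (s U r)))=True ((s U q) & F(p))=True (s U q)=True s=True q=True F(p)=True p=True (!s U (s U r))=True !s=False (s U r)=True r=True
s_3={p,q}: (((s U q) & F(p)) | (!s U (s U r)))=True ((s U q) & F(p))=True (s U q)=True s=False q=True F(p)=True p=True (!s U (s U r))=True !s=True (s U r)=False r=False
s_4={p,q,r}: (((s U q) & F(p)) | (!s U (s U r)))=True ((s U q) & F(p))=True (s U q)=True s=False q=True F(p)=True p=True (!s U (s U r))=True !s=True (s U r)=True r=True
s_5={p,q}: (((s U q) & F(p)) | (!s U (s U r)))=True ((s U q) & F(p))=True (s U q)=True s=False q=True F(p)=True p=True (!s U (s U r))=False !s=True (s U r)=False r=False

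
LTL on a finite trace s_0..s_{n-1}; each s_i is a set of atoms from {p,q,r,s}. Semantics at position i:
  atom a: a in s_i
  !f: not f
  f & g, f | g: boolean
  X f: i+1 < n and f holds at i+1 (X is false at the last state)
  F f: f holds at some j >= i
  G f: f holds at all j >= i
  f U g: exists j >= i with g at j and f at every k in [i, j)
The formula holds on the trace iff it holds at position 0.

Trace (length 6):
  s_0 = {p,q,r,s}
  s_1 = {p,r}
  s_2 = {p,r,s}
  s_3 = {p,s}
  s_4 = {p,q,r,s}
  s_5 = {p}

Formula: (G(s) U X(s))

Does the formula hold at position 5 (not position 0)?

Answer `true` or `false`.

s_0={p,q,r,s}: (G(s) U X(s))=False G(s)=False s=True X(s)=False
s_1={p,r}: (G(s) U X(s))=True G(s)=False s=False X(s)=True
s_2={p,r,s}: (G(s) U X(s))=True G(s)=False s=True X(s)=True
s_3={p,s}: (G(s) U X(s))=True G(s)=False s=True X(s)=True
s_4={p,q,r,s}: (G(s) U X(s))=False G(s)=False s=True X(s)=False
s_5={p}: (G(s) U X(s))=False G(s)=False s=False X(s)=False
Evaluating at position 5: result = False

Answer: false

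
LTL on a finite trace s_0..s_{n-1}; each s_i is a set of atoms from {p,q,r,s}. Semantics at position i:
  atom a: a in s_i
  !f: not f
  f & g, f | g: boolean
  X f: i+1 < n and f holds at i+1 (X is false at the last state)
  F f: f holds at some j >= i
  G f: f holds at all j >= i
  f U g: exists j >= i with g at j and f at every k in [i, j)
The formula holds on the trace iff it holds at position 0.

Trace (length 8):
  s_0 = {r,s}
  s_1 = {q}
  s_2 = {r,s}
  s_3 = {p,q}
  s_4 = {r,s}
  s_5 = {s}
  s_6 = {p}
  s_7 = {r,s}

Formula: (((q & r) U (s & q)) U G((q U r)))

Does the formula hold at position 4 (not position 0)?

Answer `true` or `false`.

s_0={r,s}: (((q & r) U (s & q)) U G((q U r)))=False ((q & r) U (s & q))=False (q & r)=False q=False r=True (s & q)=False s=True G((q U r))=False (q U r)=True
s_1={q}: (((q & r) U (s & q)) U G((q U r)))=False ((q & r) U (s & q))=False (q & r)=False q=True r=False (s & q)=False s=False G((q U r))=False (q U r)=True
s_2={r,s}: (((q & r) U (s & q)) U G((q U r)))=False ((q & r) U (s & q))=False (q & r)=False q=False r=True (s & q)=False s=True G((q U r))=False (q U r)=True
s_3={p,q}: (((q & r) U (s & q)) U G((q U r)))=False ((q & r) U (s & q))=False (q & r)=False q=True r=False (s & q)=False s=False G((q U r))=False (q U r)=True
s_4={r,s}: (((q & r) U (s & q)) U G((q U r)))=False ((q & r) U (s & q))=False (q & r)=False q=False r=True (s & q)=False s=True G((q U r))=False (q U r)=True
s_5={s}: (((q & r) U (s & q)) U G((q U r)))=False ((q & r) U (s & q))=False (q & r)=False q=False r=False (s & q)=False s=True G((q U r))=False (q U r)=False
s_6={p}: (((q & r) U (s & q)) U G((q U r)))=False ((q & r) U (s & q))=False (q & r)=False q=False r=False (s & q)=False s=False G((q U r))=False (q U r)=False
s_7={r,s}: (((q & r) U (s & q)) U G((q U r)))=True ((q & r) U (s & q))=False (q & r)=False q=False r=True (s & q)=False s=True G((q U r))=True (q U r)=True
Evaluating at position 4: result = False

Answer: false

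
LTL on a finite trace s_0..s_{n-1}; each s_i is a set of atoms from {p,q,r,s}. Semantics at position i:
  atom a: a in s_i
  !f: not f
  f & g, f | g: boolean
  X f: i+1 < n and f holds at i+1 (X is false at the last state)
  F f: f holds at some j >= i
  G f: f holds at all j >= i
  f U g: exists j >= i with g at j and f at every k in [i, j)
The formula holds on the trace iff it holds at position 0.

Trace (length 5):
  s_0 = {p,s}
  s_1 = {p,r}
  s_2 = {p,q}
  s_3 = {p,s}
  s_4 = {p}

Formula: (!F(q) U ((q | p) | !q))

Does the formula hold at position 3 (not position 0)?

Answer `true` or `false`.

s_0={p,s}: (!F(q) U ((q | p) | !q))=True !F(q)=False F(q)=True q=False ((q | p) | !q)=True (q | p)=True p=True !q=True
s_1={p,r}: (!F(q) U ((q | p) | !q))=True !F(q)=False F(q)=True q=False ((q | p) | !q)=True (q | p)=True p=True !q=True
s_2={p,q}: (!F(q) U ((q | p) | !q))=True !F(q)=False F(q)=True q=True ((q | p) | !q)=True (q | p)=True p=True !q=False
s_3={p,s}: (!F(q) U ((q | p) | !q))=True !F(q)=True F(q)=False q=False ((q | p) | !q)=True (q | p)=True p=True !q=True
s_4={p}: (!F(q) U ((q | p) | !q))=True !F(q)=True F(q)=False q=False ((q | p) | !q)=True (q | p)=True p=True !q=True
Evaluating at position 3: result = True

Answer: true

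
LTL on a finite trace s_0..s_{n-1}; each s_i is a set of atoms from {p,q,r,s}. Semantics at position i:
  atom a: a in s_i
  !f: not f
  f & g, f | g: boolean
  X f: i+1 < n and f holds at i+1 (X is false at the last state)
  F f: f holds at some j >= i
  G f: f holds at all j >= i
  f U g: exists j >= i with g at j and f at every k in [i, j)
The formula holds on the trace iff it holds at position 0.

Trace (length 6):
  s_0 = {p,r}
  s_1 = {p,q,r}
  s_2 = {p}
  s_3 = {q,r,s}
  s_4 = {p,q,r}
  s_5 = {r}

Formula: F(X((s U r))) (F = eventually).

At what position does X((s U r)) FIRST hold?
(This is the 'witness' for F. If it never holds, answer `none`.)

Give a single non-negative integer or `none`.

Answer: 0

Derivation:
s_0={p,r}: X((s U r))=True (s U r)=True s=False r=True
s_1={p,q,r}: X((s U r))=False (s U r)=True s=False r=True
s_2={p}: X((s U r))=True (s U r)=False s=False r=False
s_3={q,r,s}: X((s U r))=True (s U r)=True s=True r=True
s_4={p,q,r}: X((s U r))=True (s U r)=True s=False r=True
s_5={r}: X((s U r))=False (s U r)=True s=False r=True
F(X((s U r))) holds; first witness at position 0.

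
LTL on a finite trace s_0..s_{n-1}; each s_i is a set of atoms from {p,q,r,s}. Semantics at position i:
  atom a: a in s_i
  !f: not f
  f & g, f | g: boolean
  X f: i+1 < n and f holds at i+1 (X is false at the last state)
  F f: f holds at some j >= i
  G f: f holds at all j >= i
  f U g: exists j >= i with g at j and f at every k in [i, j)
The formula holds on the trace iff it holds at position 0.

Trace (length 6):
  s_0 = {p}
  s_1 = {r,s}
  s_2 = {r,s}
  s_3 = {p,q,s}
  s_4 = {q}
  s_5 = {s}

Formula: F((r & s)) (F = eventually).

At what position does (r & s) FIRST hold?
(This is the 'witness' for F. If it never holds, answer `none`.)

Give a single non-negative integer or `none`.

s_0={p}: (r & s)=False r=False s=False
s_1={r,s}: (r & s)=True r=True s=True
s_2={r,s}: (r & s)=True r=True s=True
s_3={p,q,s}: (r & s)=False r=False s=True
s_4={q}: (r & s)=False r=False s=False
s_5={s}: (r & s)=False r=False s=True
F((r & s)) holds; first witness at position 1.

Answer: 1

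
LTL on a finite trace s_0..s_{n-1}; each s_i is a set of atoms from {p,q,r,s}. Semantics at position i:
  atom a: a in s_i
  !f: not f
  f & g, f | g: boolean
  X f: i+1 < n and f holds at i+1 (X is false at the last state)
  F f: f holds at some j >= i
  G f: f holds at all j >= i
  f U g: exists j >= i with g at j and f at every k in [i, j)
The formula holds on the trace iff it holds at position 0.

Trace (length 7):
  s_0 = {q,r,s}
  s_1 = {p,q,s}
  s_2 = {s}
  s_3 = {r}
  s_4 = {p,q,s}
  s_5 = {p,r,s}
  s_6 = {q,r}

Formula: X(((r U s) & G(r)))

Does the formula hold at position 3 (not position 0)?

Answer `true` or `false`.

Answer: false

Derivation:
s_0={q,r,s}: X(((r U s) & G(r)))=False ((r U s) & G(r))=False (r U s)=True r=True s=True G(r)=False
s_1={p,q,s}: X(((r U s) & G(r)))=False ((r U s) & G(r))=False (r U s)=True r=False s=True G(r)=False
s_2={s}: X(((r U s) & G(r)))=False ((r U s) & G(r))=False (r U s)=True r=False s=True G(r)=False
s_3={r}: X(((r U s) & G(r)))=False ((r U s) & G(r))=False (r U s)=True r=True s=False G(r)=False
s_4={p,q,s}: X(((r U s) & G(r)))=True ((r U s) & G(r))=False (r U s)=True r=False s=True G(r)=False
s_5={p,r,s}: X(((r U s) & G(r)))=False ((r U s) & G(r))=True (r U s)=True r=True s=True G(r)=True
s_6={q,r}: X(((r U s) & G(r)))=False ((r U s) & G(r))=False (r U s)=False r=True s=False G(r)=True
Evaluating at position 3: result = False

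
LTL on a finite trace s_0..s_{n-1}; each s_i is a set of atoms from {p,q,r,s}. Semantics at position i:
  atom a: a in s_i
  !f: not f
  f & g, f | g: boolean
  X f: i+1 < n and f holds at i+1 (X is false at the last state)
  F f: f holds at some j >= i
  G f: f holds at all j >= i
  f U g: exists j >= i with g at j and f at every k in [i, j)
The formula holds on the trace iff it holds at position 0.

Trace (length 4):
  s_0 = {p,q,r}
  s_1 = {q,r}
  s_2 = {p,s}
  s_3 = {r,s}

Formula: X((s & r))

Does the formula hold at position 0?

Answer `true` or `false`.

Answer: false

Derivation:
s_0={p,q,r}: X((s & r))=False (s & r)=False s=False r=True
s_1={q,r}: X((s & r))=False (s & r)=False s=False r=True
s_2={p,s}: X((s & r))=True (s & r)=False s=True r=False
s_3={r,s}: X((s & r))=False (s & r)=True s=True r=True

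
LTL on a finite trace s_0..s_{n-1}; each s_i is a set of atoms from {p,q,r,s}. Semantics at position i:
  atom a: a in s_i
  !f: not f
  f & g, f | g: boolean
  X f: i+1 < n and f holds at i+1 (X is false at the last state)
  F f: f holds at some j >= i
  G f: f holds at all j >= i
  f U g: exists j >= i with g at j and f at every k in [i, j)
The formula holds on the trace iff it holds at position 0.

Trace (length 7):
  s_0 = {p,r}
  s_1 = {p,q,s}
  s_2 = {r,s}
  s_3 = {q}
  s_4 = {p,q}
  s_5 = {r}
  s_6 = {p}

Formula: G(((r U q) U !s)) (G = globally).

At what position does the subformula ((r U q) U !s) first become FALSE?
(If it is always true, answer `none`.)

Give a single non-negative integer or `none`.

s_0={p,r}: ((r U q) U !s)=True (r U q)=True r=True q=False !s=True s=False
s_1={p,q,s}: ((r U q) U !s)=True (r U q)=True r=False q=True !s=False s=True
s_2={r,s}: ((r U q) U !s)=True (r U q)=True r=True q=False !s=False s=True
s_3={q}: ((r U q) U !s)=True (r U q)=True r=False q=True !s=True s=False
s_4={p,q}: ((r U q) U !s)=True (r U q)=True r=False q=True !s=True s=False
s_5={r}: ((r U q) U !s)=True (r U q)=False r=True q=False !s=True s=False
s_6={p}: ((r U q) U !s)=True (r U q)=False r=False q=False !s=True s=False
G(((r U q) U !s)) holds globally = True
No violation — formula holds at every position.

Answer: none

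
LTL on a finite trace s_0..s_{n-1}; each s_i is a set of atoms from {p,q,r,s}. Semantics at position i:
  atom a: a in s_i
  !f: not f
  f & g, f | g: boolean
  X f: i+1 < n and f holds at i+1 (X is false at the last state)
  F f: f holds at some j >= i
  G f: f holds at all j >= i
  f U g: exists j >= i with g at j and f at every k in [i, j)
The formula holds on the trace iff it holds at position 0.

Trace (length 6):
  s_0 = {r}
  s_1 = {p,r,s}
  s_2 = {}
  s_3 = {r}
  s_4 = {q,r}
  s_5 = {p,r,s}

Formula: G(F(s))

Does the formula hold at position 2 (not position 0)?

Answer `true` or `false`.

s_0={r}: G(F(s))=True F(s)=True s=False
s_1={p,r,s}: G(F(s))=True F(s)=True s=True
s_2={}: G(F(s))=True F(s)=True s=False
s_3={r}: G(F(s))=True F(s)=True s=False
s_4={q,r}: G(F(s))=True F(s)=True s=False
s_5={p,r,s}: G(F(s))=True F(s)=True s=True
Evaluating at position 2: result = True

Answer: true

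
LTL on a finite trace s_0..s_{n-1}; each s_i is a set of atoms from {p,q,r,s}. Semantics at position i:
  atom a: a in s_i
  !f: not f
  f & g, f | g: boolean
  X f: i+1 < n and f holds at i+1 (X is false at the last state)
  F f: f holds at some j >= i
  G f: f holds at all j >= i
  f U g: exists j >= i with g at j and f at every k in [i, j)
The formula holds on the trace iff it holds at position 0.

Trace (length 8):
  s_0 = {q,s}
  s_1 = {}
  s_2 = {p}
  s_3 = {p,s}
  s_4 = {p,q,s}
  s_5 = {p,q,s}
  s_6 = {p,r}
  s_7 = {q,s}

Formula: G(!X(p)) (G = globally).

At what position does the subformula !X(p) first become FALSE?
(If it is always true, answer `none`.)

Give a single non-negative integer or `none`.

s_0={q,s}: !X(p)=True X(p)=False p=False
s_1={}: !X(p)=False X(p)=True p=False
s_2={p}: !X(p)=False X(p)=True p=True
s_3={p,s}: !X(p)=False X(p)=True p=True
s_4={p,q,s}: !X(p)=False X(p)=True p=True
s_5={p,q,s}: !X(p)=False X(p)=True p=True
s_6={p,r}: !X(p)=True X(p)=False p=True
s_7={q,s}: !X(p)=True X(p)=False p=False
G(!X(p)) holds globally = False
First violation at position 1.

Answer: 1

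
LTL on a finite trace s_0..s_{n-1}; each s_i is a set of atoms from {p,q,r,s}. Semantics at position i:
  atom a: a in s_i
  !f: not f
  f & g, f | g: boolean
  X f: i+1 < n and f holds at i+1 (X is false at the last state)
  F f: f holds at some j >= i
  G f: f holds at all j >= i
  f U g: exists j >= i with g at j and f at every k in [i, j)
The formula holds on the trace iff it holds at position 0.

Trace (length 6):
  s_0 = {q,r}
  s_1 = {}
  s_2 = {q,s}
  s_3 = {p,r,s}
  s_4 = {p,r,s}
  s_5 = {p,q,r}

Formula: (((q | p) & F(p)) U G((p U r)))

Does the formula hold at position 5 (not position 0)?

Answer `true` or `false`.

s_0={q,r}: (((q | p) & F(p)) U G((p U r)))=False ((q | p) & F(p))=True (q | p)=True q=True p=False F(p)=True G((p U r))=False (p U r)=True r=True
s_1={}: (((q | p) & F(p)) U G((p U r)))=False ((q | p) & F(p))=False (q | p)=False q=False p=False F(p)=True G((p U r))=False (p U r)=False r=False
s_2={q,s}: (((q | p) & F(p)) U G((p U r)))=True ((q | p) & F(p))=True (q | p)=True q=True p=False F(p)=True G((p U r))=False (p U r)=False r=False
s_3={p,r,s}: (((q | p) & F(p)) U G((p U r)))=True ((q | p) & F(p))=True (q | p)=True q=False p=True F(p)=True G((p U r))=True (p U r)=True r=True
s_4={p,r,s}: (((q | p) & F(p)) U G((p U r)))=True ((q | p) & F(p))=True (q | p)=True q=False p=True F(p)=True G((p U r))=True (p U r)=True r=True
s_5={p,q,r}: (((q | p) & F(p)) U G((p U r)))=True ((q | p) & F(p))=True (q | p)=True q=True p=True F(p)=True G((p U r))=True (p U r)=True r=True
Evaluating at position 5: result = True

Answer: true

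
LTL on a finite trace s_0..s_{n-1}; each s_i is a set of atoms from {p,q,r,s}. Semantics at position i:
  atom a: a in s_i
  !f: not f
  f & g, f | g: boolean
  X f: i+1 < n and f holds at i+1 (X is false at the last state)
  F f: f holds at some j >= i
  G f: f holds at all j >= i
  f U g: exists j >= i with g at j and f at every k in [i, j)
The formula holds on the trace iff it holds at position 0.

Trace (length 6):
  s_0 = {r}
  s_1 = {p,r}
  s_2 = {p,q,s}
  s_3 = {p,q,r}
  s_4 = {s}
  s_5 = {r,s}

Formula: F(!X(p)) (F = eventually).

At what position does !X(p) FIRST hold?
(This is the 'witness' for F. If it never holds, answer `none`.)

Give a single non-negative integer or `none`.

s_0={r}: !X(p)=False X(p)=True p=False
s_1={p,r}: !X(p)=False X(p)=True p=True
s_2={p,q,s}: !X(p)=False X(p)=True p=True
s_3={p,q,r}: !X(p)=True X(p)=False p=True
s_4={s}: !X(p)=True X(p)=False p=False
s_5={r,s}: !X(p)=True X(p)=False p=False
F(!X(p)) holds; first witness at position 3.

Answer: 3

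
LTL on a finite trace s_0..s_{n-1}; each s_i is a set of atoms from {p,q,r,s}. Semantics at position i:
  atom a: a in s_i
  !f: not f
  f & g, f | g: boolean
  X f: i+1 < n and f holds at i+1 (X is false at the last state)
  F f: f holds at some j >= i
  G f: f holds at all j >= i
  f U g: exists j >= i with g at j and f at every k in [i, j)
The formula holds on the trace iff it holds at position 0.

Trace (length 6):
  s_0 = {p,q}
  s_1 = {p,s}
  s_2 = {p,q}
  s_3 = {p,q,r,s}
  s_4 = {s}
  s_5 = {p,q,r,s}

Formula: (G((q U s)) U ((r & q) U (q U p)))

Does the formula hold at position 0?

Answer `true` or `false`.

Answer: true

Derivation:
s_0={p,q}: (G((q U s)) U ((r & q) U (q U p)))=True G((q U s))=True (q U s)=True q=True s=False ((r & q) U (q U p))=True (r & q)=False r=False (q U p)=True p=True
s_1={p,s}: (G((q U s)) U ((r & q) U (q U p)))=True G((q U s))=True (q U s)=True q=False s=True ((r & q) U (q U p))=True (r & q)=False r=False (q U p)=True p=True
s_2={p,q}: (G((q U s)) U ((r & q) U (q U p)))=True G((q U s))=True (q U s)=True q=True s=False ((r & q) U (q U p))=True (r & q)=False r=False (q U p)=True p=True
s_3={p,q,r,s}: (G((q U s)) U ((r & q) U (q U p)))=True G((q U s))=True (q U s)=True q=True s=True ((r & q) U (q U p))=True (r & q)=True r=True (q U p)=True p=True
s_4={s}: (G((q U s)) U ((r & q) U (q U p)))=True G((q U s))=True (q U s)=True q=False s=True ((r & q) U (q U p))=False (r & q)=False r=False (q U p)=False p=False
s_5={p,q,r,s}: (G((q U s)) U ((r & q) U (q U p)))=True G((q U s))=True (q U s)=True q=True s=True ((r & q) U (q U p))=True (r & q)=True r=True (q U p)=True p=True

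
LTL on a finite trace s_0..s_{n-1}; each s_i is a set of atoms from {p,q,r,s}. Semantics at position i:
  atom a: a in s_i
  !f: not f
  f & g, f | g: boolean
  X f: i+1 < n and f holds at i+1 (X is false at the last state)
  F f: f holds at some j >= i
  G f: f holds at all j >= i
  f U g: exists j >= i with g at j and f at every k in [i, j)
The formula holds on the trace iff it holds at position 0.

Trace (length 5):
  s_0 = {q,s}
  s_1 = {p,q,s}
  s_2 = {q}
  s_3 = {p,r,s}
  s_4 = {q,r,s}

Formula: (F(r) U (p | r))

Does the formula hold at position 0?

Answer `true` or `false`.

Answer: true

Derivation:
s_0={q,s}: (F(r) U (p | r))=True F(r)=True r=False (p | r)=False p=False
s_1={p,q,s}: (F(r) U (p | r))=True F(r)=True r=False (p | r)=True p=True
s_2={q}: (F(r) U (p | r))=True F(r)=True r=False (p | r)=False p=False
s_3={p,r,s}: (F(r) U (p | r))=True F(r)=True r=True (p | r)=True p=True
s_4={q,r,s}: (F(r) U (p | r))=True F(r)=True r=True (p | r)=True p=False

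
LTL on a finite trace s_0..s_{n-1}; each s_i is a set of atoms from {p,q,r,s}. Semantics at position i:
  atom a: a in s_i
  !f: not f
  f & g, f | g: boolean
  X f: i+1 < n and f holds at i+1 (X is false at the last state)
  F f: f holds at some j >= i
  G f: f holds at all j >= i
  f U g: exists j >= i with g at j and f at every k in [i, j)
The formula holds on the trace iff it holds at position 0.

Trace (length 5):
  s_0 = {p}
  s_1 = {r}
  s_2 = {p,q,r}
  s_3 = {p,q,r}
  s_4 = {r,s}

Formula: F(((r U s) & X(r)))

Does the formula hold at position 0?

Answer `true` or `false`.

Answer: true

Derivation:
s_0={p}: F(((r U s) & X(r)))=True ((r U s) & X(r))=False (r U s)=False r=False s=False X(r)=True
s_1={r}: F(((r U s) & X(r)))=True ((r U s) & X(r))=True (r U s)=True r=True s=False X(r)=True
s_2={p,q,r}: F(((r U s) & X(r)))=True ((r U s) & X(r))=True (r U s)=True r=True s=False X(r)=True
s_3={p,q,r}: F(((r U s) & X(r)))=True ((r U s) & X(r))=True (r U s)=True r=True s=False X(r)=True
s_4={r,s}: F(((r U s) & X(r)))=False ((r U s) & X(r))=False (r U s)=True r=True s=True X(r)=False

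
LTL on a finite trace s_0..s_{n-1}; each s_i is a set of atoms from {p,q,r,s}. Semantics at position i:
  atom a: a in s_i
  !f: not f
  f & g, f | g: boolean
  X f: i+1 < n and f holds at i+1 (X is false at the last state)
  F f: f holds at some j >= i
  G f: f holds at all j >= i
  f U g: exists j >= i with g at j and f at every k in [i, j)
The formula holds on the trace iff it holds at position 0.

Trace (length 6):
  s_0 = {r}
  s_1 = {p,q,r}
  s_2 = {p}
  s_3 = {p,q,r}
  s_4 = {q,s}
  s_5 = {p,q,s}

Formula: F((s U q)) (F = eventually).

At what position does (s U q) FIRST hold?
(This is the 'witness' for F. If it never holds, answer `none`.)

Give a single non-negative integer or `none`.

s_0={r}: (s U q)=False s=False q=False
s_1={p,q,r}: (s U q)=True s=False q=True
s_2={p}: (s U q)=False s=False q=False
s_3={p,q,r}: (s U q)=True s=False q=True
s_4={q,s}: (s U q)=True s=True q=True
s_5={p,q,s}: (s U q)=True s=True q=True
F((s U q)) holds; first witness at position 1.

Answer: 1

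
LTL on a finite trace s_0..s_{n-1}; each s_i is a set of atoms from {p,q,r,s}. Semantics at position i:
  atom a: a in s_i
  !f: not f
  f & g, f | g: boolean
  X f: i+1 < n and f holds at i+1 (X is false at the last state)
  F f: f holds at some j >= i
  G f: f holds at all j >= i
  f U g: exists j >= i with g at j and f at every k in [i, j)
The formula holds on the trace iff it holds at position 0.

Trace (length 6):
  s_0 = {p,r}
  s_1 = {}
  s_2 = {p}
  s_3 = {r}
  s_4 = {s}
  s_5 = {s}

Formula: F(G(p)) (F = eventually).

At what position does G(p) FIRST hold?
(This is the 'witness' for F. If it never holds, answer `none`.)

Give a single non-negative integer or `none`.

s_0={p,r}: G(p)=False p=True
s_1={}: G(p)=False p=False
s_2={p}: G(p)=False p=True
s_3={r}: G(p)=False p=False
s_4={s}: G(p)=False p=False
s_5={s}: G(p)=False p=False
F(G(p)) does not hold (no witness exists).

Answer: none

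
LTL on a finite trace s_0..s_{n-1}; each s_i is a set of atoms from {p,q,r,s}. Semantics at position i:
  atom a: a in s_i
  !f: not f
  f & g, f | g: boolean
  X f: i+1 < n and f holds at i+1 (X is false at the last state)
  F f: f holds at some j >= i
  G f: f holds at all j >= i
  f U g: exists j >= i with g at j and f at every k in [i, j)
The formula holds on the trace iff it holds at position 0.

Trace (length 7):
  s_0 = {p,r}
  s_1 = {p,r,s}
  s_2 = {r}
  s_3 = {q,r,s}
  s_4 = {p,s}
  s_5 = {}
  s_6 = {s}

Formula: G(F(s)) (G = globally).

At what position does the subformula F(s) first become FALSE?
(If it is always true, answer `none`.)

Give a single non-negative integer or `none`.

Answer: none

Derivation:
s_0={p,r}: F(s)=True s=False
s_1={p,r,s}: F(s)=True s=True
s_2={r}: F(s)=True s=False
s_3={q,r,s}: F(s)=True s=True
s_4={p,s}: F(s)=True s=True
s_5={}: F(s)=True s=False
s_6={s}: F(s)=True s=True
G(F(s)) holds globally = True
No violation — formula holds at every position.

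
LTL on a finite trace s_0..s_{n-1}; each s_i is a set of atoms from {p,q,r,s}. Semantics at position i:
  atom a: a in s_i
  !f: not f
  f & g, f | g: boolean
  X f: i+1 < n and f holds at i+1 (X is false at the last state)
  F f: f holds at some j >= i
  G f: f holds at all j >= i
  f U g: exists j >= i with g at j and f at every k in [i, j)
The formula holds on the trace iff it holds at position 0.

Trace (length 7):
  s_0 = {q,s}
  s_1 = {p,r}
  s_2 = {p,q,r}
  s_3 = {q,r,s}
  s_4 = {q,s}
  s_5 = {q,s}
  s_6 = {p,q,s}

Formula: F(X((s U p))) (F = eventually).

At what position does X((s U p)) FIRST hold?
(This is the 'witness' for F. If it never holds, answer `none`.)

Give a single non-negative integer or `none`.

s_0={q,s}: X((s U p))=True (s U p)=True s=True p=False
s_1={p,r}: X((s U p))=True (s U p)=True s=False p=True
s_2={p,q,r}: X((s U p))=True (s U p)=True s=False p=True
s_3={q,r,s}: X((s U p))=True (s U p)=True s=True p=False
s_4={q,s}: X((s U p))=True (s U p)=True s=True p=False
s_5={q,s}: X((s U p))=True (s U p)=True s=True p=False
s_6={p,q,s}: X((s U p))=False (s U p)=True s=True p=True
F(X((s U p))) holds; first witness at position 0.

Answer: 0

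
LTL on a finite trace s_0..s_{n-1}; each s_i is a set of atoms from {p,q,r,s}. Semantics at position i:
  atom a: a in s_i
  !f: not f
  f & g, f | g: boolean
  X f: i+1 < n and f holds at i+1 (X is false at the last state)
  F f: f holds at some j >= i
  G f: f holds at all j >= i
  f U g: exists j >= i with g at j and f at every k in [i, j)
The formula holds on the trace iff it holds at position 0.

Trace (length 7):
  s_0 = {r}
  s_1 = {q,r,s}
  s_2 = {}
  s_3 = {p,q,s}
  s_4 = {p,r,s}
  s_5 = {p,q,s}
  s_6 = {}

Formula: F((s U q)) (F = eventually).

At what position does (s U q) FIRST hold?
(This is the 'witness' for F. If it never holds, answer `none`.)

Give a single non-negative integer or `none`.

Answer: 1

Derivation:
s_0={r}: (s U q)=False s=False q=False
s_1={q,r,s}: (s U q)=True s=True q=True
s_2={}: (s U q)=False s=False q=False
s_3={p,q,s}: (s U q)=True s=True q=True
s_4={p,r,s}: (s U q)=True s=True q=False
s_5={p,q,s}: (s U q)=True s=True q=True
s_6={}: (s U q)=False s=False q=False
F((s U q)) holds; first witness at position 1.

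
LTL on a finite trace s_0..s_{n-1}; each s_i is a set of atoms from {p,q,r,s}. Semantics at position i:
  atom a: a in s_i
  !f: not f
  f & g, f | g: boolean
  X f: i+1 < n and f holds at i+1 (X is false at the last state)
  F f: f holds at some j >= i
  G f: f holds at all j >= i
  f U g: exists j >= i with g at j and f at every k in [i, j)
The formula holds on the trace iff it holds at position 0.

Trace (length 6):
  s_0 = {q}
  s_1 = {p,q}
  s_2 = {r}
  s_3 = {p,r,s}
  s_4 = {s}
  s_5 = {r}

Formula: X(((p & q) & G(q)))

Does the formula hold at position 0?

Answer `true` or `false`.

s_0={q}: X(((p & q) & G(q)))=False ((p & q) & G(q))=False (p & q)=False p=False q=True G(q)=False
s_1={p,q}: X(((p & q) & G(q)))=False ((p & q) & G(q))=False (p & q)=True p=True q=True G(q)=False
s_2={r}: X(((p & q) & G(q)))=False ((p & q) & G(q))=False (p & q)=False p=False q=False G(q)=False
s_3={p,r,s}: X(((p & q) & G(q)))=False ((p & q) & G(q))=False (p & q)=False p=True q=False G(q)=False
s_4={s}: X(((p & q) & G(q)))=False ((p & q) & G(q))=False (p & q)=False p=False q=False G(q)=False
s_5={r}: X(((p & q) & G(q)))=False ((p & q) & G(q))=False (p & q)=False p=False q=False G(q)=False

Answer: false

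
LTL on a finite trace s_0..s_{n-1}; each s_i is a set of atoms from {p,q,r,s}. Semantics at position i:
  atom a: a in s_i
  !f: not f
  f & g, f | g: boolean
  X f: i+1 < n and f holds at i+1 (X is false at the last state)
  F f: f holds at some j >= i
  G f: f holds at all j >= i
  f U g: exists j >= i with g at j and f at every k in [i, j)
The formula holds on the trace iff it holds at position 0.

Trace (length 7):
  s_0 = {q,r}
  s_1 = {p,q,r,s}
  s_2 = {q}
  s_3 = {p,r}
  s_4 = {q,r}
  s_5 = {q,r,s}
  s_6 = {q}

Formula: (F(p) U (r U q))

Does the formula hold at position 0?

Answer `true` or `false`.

Answer: true

Derivation:
s_0={q,r}: (F(p) U (r U q))=True F(p)=True p=False (r U q)=True r=True q=True
s_1={p,q,r,s}: (F(p) U (r U q))=True F(p)=True p=True (r U q)=True r=True q=True
s_2={q}: (F(p) U (r U q))=True F(p)=True p=False (r U q)=True r=False q=True
s_3={p,r}: (F(p) U (r U q))=True F(p)=True p=True (r U q)=True r=True q=False
s_4={q,r}: (F(p) U (r U q))=True F(p)=False p=False (r U q)=True r=True q=True
s_5={q,r,s}: (F(p) U (r U q))=True F(p)=False p=False (r U q)=True r=True q=True
s_6={q}: (F(p) U (r U q))=True F(p)=False p=False (r U q)=True r=False q=True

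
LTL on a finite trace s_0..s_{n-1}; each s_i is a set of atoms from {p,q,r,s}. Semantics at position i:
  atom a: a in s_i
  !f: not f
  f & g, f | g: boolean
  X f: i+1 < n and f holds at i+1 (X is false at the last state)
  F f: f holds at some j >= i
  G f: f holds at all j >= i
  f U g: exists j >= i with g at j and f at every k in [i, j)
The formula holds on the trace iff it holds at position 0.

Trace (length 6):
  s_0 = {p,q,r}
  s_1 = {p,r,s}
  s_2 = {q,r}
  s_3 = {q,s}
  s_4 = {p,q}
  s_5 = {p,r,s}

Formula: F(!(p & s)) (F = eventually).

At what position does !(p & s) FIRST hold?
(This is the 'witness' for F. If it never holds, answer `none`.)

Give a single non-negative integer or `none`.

Answer: 0

Derivation:
s_0={p,q,r}: !(p & s)=True (p & s)=False p=True s=False
s_1={p,r,s}: !(p & s)=False (p & s)=True p=True s=True
s_2={q,r}: !(p & s)=True (p & s)=False p=False s=False
s_3={q,s}: !(p & s)=True (p & s)=False p=False s=True
s_4={p,q}: !(p & s)=True (p & s)=False p=True s=False
s_5={p,r,s}: !(p & s)=False (p & s)=True p=True s=True
F(!(p & s)) holds; first witness at position 0.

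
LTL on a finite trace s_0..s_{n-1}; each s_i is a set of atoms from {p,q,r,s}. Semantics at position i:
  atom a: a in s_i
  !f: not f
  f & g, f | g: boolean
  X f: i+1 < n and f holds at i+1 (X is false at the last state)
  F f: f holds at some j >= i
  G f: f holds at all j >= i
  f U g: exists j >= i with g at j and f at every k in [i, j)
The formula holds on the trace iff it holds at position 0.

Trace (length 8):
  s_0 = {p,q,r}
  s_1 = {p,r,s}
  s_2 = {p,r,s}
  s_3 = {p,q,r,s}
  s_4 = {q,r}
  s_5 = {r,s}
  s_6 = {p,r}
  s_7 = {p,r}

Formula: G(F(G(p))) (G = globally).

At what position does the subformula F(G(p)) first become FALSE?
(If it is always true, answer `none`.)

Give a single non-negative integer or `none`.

s_0={p,q,r}: F(G(p))=True G(p)=False p=True
s_1={p,r,s}: F(G(p))=True G(p)=False p=True
s_2={p,r,s}: F(G(p))=True G(p)=False p=True
s_3={p,q,r,s}: F(G(p))=True G(p)=False p=True
s_4={q,r}: F(G(p))=True G(p)=False p=False
s_5={r,s}: F(G(p))=True G(p)=False p=False
s_6={p,r}: F(G(p))=True G(p)=True p=True
s_7={p,r}: F(G(p))=True G(p)=True p=True
G(F(G(p))) holds globally = True
No violation — formula holds at every position.

Answer: none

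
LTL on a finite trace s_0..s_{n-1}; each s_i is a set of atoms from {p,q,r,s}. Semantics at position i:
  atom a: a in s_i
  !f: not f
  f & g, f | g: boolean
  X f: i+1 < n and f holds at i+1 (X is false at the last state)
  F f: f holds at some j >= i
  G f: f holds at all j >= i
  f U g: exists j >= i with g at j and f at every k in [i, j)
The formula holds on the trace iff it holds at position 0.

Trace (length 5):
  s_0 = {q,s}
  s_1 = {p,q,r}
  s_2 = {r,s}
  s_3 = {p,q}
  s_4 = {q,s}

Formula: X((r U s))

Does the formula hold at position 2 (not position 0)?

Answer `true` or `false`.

Answer: false

Derivation:
s_0={q,s}: X((r U s))=True (r U s)=True r=False s=True
s_1={p,q,r}: X((r U s))=True (r U s)=True r=True s=False
s_2={r,s}: X((r U s))=False (r U s)=True r=True s=True
s_3={p,q}: X((r U s))=True (r U s)=False r=False s=False
s_4={q,s}: X((r U s))=False (r U s)=True r=False s=True
Evaluating at position 2: result = False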